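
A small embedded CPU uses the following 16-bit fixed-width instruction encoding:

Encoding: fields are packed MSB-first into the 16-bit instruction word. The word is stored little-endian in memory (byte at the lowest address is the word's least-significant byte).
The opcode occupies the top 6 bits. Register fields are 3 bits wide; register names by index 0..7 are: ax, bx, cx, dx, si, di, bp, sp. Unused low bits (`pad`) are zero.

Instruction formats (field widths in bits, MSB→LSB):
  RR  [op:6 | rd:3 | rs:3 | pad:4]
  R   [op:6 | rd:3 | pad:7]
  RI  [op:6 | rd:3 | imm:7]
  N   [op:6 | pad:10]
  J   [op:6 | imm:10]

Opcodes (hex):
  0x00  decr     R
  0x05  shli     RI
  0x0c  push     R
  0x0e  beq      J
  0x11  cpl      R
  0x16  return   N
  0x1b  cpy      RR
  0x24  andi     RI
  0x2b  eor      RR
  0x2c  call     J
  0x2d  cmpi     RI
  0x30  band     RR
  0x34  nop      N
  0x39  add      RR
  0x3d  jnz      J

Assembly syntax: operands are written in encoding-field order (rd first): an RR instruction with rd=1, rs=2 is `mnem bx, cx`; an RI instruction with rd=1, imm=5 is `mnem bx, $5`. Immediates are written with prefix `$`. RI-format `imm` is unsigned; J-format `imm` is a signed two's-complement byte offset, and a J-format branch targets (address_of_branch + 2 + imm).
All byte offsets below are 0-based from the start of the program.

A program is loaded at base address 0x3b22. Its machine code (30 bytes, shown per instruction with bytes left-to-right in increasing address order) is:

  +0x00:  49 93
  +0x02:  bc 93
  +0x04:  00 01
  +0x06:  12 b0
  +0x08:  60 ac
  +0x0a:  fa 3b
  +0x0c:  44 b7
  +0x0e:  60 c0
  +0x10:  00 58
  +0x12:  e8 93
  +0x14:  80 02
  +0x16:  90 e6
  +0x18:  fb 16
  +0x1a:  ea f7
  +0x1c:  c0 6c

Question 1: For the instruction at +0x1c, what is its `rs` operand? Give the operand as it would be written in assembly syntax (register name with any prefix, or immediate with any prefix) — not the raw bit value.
+0x1c: c0 6c ⇒ word 0x6cc0 (little)
  opcode bits[15:10]=0x1b: cpy/RR
  [9:7] rd=1 = bx
  [6:4] rs=4 = si

si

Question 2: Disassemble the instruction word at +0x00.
andi bp, $73

[00] 49 93 → 0x9349
  opcode bits[15:10]=0x24: andi/RI
  rd: (w>>7)&0x7=0x6 → bp
  imm: (w>>0)&0x7f=0x49 → $73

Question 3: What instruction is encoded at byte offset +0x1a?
jnz $-22

[1a] ea f7 → 0xf7ea
  top 6b → 0x3d → jnz [J]
  [9:0] imm=1002 (s10→-22) = $-22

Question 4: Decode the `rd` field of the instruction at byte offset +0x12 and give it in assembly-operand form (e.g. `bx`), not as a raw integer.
sp

+0x12: e8 93 ⇒ word 0x93e8 (little)
  top 6b → 0x24 → andi [RI]
  [9:7] rd=7 = sp
  [6:0] imm=104 = $104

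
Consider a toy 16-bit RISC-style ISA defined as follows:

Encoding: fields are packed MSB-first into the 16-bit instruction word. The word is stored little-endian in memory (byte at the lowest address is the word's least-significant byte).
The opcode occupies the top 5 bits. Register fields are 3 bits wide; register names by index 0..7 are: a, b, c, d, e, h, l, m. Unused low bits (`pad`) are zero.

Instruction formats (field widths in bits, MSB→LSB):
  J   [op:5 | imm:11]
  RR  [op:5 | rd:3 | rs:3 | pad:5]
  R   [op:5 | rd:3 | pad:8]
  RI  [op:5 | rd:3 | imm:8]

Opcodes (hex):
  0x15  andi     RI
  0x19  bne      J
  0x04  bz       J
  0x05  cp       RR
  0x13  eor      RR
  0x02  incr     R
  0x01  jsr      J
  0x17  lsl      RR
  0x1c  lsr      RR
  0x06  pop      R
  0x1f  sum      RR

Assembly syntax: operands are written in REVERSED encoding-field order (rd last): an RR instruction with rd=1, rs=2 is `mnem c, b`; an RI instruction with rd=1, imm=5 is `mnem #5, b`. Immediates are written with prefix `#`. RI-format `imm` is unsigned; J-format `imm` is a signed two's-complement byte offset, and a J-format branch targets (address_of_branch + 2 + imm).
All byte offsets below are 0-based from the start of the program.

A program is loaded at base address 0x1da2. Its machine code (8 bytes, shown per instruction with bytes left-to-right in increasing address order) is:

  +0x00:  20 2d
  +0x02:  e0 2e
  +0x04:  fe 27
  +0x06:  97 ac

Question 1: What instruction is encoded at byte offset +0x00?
[00] 20 2d → 0x2d20
  opcode bits[15:11]=0x5: cp/RR
  rd@[10:8]=0x5 ⇒ h
  rs@[7:5]=0x1 ⇒ b

cp b, h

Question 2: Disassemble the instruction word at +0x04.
off 0x04: read fe 27 as little → 0x27fe
  op=0x27fe>>11=0x4 ⇒ bz (J)
  imm@[10:0]=0x7fe (s11→-2) ⇒ #-2

bz #-2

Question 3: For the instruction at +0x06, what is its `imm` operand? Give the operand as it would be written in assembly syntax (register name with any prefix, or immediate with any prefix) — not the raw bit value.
@+06  little-endian(97 ac) = 0xac97
  opcode bits[15:11]=0x15: andi/RI
  rd: (w>>8)&0x7=0x4 → e
  imm: (w>>0)&0xff=0x97 → #151

#151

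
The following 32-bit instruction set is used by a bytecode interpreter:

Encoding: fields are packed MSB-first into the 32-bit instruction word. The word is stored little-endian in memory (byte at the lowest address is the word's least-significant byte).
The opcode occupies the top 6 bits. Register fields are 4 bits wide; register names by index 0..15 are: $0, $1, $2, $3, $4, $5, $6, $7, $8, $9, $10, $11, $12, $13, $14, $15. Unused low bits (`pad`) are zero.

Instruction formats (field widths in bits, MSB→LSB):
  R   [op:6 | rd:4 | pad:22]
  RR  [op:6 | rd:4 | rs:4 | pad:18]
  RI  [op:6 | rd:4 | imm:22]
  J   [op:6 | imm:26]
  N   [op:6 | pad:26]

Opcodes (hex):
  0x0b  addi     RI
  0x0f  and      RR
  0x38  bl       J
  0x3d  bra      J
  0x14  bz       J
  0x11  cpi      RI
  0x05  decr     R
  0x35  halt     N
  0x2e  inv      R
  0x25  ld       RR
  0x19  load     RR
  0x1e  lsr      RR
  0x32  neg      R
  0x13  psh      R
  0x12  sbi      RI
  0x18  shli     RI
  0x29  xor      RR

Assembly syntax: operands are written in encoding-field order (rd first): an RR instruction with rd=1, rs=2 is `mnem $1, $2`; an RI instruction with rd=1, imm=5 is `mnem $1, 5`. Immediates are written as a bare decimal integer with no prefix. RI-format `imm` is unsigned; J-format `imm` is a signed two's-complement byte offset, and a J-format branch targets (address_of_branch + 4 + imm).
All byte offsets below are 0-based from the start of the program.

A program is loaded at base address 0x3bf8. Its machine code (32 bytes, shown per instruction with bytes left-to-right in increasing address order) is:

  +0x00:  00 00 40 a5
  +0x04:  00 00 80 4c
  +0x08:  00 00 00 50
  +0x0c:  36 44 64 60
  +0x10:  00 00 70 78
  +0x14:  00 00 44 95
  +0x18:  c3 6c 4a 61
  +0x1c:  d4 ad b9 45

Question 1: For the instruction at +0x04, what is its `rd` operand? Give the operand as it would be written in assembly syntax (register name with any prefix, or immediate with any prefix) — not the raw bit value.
$2

[04] 00 00 80 4c → 0x4c800000
  op=0x4c800000>>26=0x13 ⇒ psh (R)
  rd: (w>>22)&0xf=0x2 → $2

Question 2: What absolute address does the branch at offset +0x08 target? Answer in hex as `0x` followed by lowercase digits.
0x3c04

[08] 00 00 00 50 → 0x50000000
  op=0x50000000>>26=0x14 ⇒ bz (J)
  imm: (w>>0)&0x3ffffff=0x0 → 0
  target = base 0x3bf8 + off 0x08 + 4 + imm 0 = 0x3c04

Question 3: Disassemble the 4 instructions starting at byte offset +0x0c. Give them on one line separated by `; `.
@+0c  little-endian(36 44 64 60) = 0x60644436
  top 6b → 0x18 → shli [RI]
  [25:22] rd=1 = $1
  [21:0] imm=2376758 = 2376758
@+10  little-endian(00 00 70 78) = 0x78700000
  top 6b → 0x1e → lsr [RR]
  [25:22] rd=1 = $1
  [21:18] rs=12 = $12
@+14  little-endian(00 00 44 95) = 0x95440000
  top 6b → 0x25 → ld [RR]
  [25:22] rd=5 = $5
  [21:18] rs=1 = $1
@+18  little-endian(c3 6c 4a 61) = 0x614a6cc3
  top 6b → 0x18 → shli [RI]
  [25:22] rd=5 = $5
  [21:0] imm=683203 = 683203

shli $1, 2376758; lsr $1, $12; ld $5, $1; shli $5, 683203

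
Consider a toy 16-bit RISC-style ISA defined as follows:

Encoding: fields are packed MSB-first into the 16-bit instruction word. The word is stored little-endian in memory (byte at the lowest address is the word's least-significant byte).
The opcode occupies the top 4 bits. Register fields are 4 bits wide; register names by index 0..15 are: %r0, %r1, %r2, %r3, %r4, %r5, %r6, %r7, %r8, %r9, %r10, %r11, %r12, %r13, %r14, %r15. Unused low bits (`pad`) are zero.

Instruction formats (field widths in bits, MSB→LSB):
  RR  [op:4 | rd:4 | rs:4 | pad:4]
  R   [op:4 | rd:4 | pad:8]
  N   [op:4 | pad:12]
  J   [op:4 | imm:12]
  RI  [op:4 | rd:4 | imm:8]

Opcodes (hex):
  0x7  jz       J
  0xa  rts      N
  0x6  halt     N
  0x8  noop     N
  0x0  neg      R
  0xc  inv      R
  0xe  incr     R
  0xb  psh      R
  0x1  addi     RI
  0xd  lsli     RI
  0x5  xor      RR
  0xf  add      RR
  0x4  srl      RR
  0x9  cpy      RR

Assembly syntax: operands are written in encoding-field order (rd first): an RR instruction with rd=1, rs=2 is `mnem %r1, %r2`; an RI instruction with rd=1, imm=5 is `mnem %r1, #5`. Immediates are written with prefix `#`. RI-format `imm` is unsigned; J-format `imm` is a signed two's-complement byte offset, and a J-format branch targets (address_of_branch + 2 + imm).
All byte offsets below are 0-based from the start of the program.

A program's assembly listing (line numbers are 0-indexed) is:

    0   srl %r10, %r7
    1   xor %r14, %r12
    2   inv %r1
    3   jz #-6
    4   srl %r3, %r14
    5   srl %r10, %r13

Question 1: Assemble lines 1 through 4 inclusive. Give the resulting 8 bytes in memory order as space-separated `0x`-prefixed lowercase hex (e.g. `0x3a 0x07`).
L1: xor op=0x5:4|rd=14:4|rs=12:4|pad=0:4 ⇒ 0x5ec0 ⇒ little c0 5e
L2: inv op=0xc:4|rd=1:4|pad=0:8 ⇒ 0xc100 ⇒ little 00 c1
L3: jz op=0x7:4|imm=-6:12 ⇒ 0x7ffa ⇒ little fa 7f
L4: srl op=0x4:4|rd=3:4|rs=14:4|pad=0:4 ⇒ 0x43e0 ⇒ little e0 43

0xc0 0x5e 0x00 0xc1 0xfa 0x7f 0xe0 0x43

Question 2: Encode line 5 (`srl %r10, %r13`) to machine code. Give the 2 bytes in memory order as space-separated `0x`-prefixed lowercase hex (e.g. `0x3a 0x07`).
5. srl fields op=0x4:4|rd=10:4|rs=13:4|pad=0:4 → word 4ad0h → d0 4a

0xd0 0x4a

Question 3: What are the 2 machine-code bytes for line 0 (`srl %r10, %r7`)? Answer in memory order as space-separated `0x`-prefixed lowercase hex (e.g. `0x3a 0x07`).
L0: srl op=0x4:4|rd=10:4|rs=7:4|pad=0:4 ⇒ 0x4a70 ⇒ little 70 4a

0x70 0x4a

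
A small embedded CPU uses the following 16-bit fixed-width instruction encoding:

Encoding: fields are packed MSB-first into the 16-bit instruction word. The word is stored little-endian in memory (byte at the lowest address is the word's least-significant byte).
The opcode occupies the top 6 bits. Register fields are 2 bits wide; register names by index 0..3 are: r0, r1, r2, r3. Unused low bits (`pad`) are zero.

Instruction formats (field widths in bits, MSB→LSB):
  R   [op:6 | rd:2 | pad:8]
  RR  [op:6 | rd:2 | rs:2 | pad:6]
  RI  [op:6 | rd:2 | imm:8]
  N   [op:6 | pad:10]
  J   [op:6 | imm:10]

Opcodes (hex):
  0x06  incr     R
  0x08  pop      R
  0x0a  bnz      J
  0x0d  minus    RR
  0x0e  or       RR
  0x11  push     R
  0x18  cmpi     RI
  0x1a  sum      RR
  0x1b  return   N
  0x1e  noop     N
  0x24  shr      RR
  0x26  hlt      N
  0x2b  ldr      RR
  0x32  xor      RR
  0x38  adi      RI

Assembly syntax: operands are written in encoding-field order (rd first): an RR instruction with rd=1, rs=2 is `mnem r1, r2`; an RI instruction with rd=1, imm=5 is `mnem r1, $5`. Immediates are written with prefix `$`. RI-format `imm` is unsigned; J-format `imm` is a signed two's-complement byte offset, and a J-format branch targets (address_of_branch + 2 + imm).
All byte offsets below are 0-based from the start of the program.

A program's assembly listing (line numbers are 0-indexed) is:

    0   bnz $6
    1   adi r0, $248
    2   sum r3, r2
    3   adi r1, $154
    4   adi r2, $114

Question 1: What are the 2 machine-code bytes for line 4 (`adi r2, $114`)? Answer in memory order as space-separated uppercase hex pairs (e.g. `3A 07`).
72 E2

4. adi fields op=0x38:6|rd=2:2|imm=114:8 → word e272h → 72 e2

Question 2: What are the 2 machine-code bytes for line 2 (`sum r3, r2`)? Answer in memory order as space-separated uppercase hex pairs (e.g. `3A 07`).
line 2 (sum): pack op=0x1a:6|rd=3:2|rs=2:2|pad=0:6 = 0x6b80; little→ 80 6b

80 6B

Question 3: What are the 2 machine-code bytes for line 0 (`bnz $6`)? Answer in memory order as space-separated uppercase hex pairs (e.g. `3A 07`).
L0: bnz op=0xa:6|imm=6:10 ⇒ 0x2806 ⇒ little 06 28

06 28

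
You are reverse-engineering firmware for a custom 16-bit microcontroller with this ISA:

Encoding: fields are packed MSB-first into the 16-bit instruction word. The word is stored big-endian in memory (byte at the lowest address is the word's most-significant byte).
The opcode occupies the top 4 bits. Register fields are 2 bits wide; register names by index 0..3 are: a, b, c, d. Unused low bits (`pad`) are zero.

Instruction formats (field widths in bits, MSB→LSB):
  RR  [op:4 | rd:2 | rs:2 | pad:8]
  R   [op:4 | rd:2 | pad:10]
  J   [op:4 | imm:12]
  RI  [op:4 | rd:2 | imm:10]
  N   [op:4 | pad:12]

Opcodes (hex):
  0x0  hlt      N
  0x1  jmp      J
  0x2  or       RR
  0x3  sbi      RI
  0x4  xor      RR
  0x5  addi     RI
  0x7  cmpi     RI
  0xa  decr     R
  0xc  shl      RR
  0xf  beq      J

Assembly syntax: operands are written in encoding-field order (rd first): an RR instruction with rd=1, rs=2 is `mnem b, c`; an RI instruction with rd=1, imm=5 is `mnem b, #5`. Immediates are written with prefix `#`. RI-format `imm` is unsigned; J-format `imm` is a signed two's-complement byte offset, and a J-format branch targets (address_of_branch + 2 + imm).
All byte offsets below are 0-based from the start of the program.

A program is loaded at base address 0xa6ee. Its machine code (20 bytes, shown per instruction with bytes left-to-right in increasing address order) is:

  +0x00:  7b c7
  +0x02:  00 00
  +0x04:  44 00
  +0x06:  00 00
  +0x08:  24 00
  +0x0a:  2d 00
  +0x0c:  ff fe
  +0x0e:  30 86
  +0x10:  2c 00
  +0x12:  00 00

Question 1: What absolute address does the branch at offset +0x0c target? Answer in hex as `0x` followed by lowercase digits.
0xa6fa

[0c] ff fe → 0xfffe
  top 4b → 0xf → beq [J]
  [11:0] imm=4094 (s12→-2) = #-2
  target = base 0xa6ee + off 0x0c + 2 + imm -2 = 0xa6fa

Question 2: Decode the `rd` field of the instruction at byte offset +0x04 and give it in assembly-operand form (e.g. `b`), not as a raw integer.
b

[04] 44 00 → 0x4400
  opcode bits[15:12]=0x4: xor/RR
  rd: (w>>10)&0x3=0x1 → b
  rs: (w>>8)&0x3=0x0 → a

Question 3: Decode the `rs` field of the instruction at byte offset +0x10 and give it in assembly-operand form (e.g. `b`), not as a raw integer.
a

[10] 2c 00 → 0x2c00
  top 4b → 0x2 → or [RR]
  rd@[11:10]=0x3 ⇒ d
  rs@[9:8]=0x0 ⇒ a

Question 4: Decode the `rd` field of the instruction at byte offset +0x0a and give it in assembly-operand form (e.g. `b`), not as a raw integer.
[0a] 2d 00 → 0x2d00
  top 4b → 0x2 → or [RR]
  [11:10] rd=3 = d
  [9:8] rs=1 = b

d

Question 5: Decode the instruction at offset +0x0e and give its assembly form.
sbi a, #134

@+0e  big-endian(30 86) = 0x3086
  opcode bits[15:12]=0x3: sbi/RI
  rd: (w>>10)&0x3=0x0 → a
  imm: (w>>0)&0x3ff=0x86 → #134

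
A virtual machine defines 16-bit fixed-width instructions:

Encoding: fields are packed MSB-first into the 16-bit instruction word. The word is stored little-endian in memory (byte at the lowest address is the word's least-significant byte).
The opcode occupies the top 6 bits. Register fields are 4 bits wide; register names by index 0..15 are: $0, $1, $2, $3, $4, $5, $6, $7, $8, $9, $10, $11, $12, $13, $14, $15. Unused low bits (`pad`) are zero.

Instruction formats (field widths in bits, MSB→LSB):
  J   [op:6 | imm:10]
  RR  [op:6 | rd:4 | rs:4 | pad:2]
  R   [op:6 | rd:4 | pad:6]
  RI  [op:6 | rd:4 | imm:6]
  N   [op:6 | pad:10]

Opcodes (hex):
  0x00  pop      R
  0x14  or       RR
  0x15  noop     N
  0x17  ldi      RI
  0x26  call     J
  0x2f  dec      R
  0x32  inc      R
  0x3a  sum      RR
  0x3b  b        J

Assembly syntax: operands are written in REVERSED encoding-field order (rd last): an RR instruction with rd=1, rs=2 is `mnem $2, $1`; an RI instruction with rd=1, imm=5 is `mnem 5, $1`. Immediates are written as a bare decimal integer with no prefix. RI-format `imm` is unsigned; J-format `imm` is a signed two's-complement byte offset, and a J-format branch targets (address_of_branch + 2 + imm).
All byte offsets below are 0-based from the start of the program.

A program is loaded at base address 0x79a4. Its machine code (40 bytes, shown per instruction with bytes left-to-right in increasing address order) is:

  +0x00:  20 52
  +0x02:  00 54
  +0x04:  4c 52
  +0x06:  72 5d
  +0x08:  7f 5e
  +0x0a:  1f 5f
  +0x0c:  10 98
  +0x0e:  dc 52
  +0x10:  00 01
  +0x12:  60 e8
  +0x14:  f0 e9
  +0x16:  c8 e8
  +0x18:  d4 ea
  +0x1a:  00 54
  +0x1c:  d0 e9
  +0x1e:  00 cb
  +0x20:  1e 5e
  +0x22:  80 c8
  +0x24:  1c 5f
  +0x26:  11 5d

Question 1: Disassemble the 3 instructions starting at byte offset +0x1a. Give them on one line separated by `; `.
noop; sum $4, $7; inc $12

[1a] 00 54 → 0x5400
  op=0x5400>>10=0x15 ⇒ noop (N)
[1c] d0 e9 → 0xe9d0
  op=0xe9d0>>10=0x3a ⇒ sum (RR)
  rd@[9:6]=0x7 ⇒ $7
  rs@[5:2]=0x4 ⇒ $4
[1e] 00 cb → 0xcb00
  op=0xcb00>>10=0x32 ⇒ inc (R)
  rd@[9:6]=0xc ⇒ $12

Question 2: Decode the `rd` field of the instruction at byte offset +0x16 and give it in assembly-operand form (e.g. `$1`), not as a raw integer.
$3

off 0x16: read c8 e8 as little → 0xe8c8
  op=0xe8c8>>10=0x3a ⇒ sum (RR)
  rd@[9:6]=0x3 ⇒ $3
  rs@[5:2]=0x2 ⇒ $2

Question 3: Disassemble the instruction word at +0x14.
+0x14: f0 e9 ⇒ word 0xe9f0 (little)
  op=0xe9f0>>10=0x3a ⇒ sum (RR)
  rd: (w>>6)&0xf=0x7 → $7
  rs: (w>>2)&0xf=0xc → $12

sum $12, $7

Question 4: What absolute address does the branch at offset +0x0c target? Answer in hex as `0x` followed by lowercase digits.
off 0x0c: read 10 98 as little → 0x9810
  top 6b → 0x26 → call [J]
  [9:0] imm=16 = 16
  target = base 0x79a4 + off 0x0c + 2 + imm 16 = 0x79c2

0x79c2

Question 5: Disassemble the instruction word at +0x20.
ldi 30, $8

+0x20: 1e 5e ⇒ word 0x5e1e (little)
  opcode bits[15:10]=0x17: ldi/RI
  rd@[9:6]=0x8 ⇒ $8
  imm@[5:0]=0x1e ⇒ 30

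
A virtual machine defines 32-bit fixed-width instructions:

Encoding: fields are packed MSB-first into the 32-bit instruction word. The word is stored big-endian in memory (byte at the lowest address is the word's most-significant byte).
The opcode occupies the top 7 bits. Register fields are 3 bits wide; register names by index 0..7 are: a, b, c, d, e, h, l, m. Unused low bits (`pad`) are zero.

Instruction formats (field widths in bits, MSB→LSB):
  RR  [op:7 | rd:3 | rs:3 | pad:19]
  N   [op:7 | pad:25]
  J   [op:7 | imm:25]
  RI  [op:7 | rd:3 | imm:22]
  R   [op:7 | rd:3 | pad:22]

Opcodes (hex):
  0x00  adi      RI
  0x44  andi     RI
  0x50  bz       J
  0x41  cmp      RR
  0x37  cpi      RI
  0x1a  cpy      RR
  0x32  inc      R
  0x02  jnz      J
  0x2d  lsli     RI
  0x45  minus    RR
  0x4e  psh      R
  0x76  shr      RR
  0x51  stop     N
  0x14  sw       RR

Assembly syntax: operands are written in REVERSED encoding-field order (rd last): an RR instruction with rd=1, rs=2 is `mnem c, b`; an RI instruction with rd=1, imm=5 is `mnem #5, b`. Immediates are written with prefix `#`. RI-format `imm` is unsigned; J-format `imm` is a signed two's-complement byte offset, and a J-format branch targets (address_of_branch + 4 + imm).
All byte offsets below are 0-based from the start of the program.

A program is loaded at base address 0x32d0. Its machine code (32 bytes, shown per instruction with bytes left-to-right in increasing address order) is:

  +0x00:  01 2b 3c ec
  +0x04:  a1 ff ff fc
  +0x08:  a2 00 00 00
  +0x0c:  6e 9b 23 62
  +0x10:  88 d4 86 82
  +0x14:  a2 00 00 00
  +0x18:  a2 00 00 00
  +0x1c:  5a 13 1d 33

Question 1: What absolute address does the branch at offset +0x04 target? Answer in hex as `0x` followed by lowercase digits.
0x32d4

+0x04: a1 ff ff fc ⇒ word 0xa1fffffc (big)
  op=0xa1fffffc>>25=0x50 ⇒ bz (J)
  imm@[24:0]=0x1fffffc (s25→-4) ⇒ #-4
  target = base 0x32d0 + off 0x04 + 4 + imm -4 = 0x32d4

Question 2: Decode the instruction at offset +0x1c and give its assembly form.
lsli #1252659, a

@+1c  big-endian(5a 13 1d 33) = 0x5a131d33
  top 7b → 0x2d → lsli [RI]
  [24:22] rd=0 = a
  [21:0] imm=1252659 = #1252659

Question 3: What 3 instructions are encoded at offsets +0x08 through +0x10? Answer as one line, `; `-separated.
stop; cpi #1778530, c; andi #1345154, d

+0x08: a2 00 00 00 ⇒ word 0xa2000000 (big)
  top 7b → 0x51 → stop [N]
+0x0c: 6e 9b 23 62 ⇒ word 0x6e9b2362 (big)
  top 7b → 0x37 → cpi [RI]
  rd: (w>>22)&0x7=0x2 → c
  imm: (w>>0)&0x3fffff=0x1b2362 → #1778530
+0x10: 88 d4 86 82 ⇒ word 0x88d48682 (big)
  top 7b → 0x44 → andi [RI]
  rd: (w>>22)&0x7=0x3 → d
  imm: (w>>0)&0x3fffff=0x148682 → #1345154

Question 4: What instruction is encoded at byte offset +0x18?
off 0x18: read a2 00 00 00 as big → 0xa2000000
  opcode bits[31:25]=0x51: stop/N

stop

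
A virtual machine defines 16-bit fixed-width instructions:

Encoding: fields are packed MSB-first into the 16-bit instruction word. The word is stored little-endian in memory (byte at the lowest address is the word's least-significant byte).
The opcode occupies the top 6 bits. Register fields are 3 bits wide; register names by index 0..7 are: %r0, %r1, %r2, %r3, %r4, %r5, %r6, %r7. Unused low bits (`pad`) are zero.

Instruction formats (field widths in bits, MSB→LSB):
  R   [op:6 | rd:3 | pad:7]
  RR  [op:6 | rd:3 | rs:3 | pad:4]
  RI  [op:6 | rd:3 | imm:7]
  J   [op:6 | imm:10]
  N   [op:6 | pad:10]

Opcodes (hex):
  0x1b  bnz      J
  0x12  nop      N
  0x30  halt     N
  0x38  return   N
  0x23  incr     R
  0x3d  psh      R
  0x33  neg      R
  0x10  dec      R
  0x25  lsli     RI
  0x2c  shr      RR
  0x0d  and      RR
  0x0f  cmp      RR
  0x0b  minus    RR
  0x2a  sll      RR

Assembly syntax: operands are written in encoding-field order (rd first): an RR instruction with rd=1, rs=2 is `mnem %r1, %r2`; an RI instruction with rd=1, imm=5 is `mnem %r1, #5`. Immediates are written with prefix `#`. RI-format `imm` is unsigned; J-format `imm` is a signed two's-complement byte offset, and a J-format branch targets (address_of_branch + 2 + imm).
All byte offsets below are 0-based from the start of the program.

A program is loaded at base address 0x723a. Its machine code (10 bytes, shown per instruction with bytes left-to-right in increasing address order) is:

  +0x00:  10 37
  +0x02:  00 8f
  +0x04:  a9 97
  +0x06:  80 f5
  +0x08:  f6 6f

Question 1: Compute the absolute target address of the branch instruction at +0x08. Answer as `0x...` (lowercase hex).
off 0x08: read f6 6f as little → 0x6ff6
  opcode bits[15:10]=0x1b: bnz/J
  imm@[9:0]=0x3f6 (s10→-10) ⇒ #-10
  target = base 0x723a + off 0x08 + 2 + imm -10 = 0x723a

0x723a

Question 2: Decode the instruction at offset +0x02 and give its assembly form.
incr %r6

[02] 00 8f → 0x8f00
  op=0x8f00>>10=0x23 ⇒ incr (R)
  rd: (w>>7)&0x7=0x6 → %r6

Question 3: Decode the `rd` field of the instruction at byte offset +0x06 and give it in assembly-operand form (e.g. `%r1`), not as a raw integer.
+0x06: 80 f5 ⇒ word 0xf580 (little)
  top 6b → 0x3d → psh [R]
  rd: (w>>7)&0x7=0x3 → %r3

%r3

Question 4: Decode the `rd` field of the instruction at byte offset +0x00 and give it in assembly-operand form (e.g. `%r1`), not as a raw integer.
%r6

@+00  little-endian(10 37) = 0x3710
  opcode bits[15:10]=0xd: and/RR
  rd@[9:7]=0x6 ⇒ %r6
  rs@[6:4]=0x1 ⇒ %r1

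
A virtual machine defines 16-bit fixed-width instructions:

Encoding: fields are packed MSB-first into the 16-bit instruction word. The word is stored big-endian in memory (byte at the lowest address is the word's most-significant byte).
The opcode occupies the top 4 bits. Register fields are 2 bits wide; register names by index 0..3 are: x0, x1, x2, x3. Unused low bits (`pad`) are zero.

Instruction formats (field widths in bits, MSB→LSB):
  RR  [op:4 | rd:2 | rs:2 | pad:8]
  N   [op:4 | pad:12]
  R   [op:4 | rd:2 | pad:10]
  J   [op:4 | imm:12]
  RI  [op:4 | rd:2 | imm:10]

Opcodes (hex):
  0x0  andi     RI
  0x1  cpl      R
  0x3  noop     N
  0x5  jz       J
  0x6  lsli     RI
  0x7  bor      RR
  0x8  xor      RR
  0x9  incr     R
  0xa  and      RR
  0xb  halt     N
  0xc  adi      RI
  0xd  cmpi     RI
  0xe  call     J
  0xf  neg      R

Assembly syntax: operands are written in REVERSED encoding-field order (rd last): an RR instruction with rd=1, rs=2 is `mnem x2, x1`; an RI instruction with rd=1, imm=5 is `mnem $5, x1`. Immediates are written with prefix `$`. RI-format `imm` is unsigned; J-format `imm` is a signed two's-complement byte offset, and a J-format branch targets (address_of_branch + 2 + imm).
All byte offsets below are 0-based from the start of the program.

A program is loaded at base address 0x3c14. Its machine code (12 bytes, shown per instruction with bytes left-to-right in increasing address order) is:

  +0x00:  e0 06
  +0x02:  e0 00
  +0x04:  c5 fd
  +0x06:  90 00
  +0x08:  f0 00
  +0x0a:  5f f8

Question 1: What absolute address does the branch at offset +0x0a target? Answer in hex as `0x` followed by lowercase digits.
0x3c18

off 0x0a: read 5f f8 as big → 0x5ff8
  opcode bits[15:12]=0x5: jz/J
  [11:0] imm=4088 (s12→-8) = $-8
  target = base 0x3c14 + off 0x0a + 2 + imm -8 = 0x3c18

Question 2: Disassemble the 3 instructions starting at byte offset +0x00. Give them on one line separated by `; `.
off 0x00: read e0 06 as big → 0xe006
  opcode bits[15:12]=0xe: call/J
  [11:0] imm=6 = $6
off 0x02: read e0 00 as big → 0xe000
  opcode bits[15:12]=0xe: call/J
  [11:0] imm=0 = $0
off 0x04: read c5 fd as big → 0xc5fd
  opcode bits[15:12]=0xc: adi/RI
  [11:10] rd=1 = x1
  [9:0] imm=509 = $509

call $6; call $0; adi $509, x1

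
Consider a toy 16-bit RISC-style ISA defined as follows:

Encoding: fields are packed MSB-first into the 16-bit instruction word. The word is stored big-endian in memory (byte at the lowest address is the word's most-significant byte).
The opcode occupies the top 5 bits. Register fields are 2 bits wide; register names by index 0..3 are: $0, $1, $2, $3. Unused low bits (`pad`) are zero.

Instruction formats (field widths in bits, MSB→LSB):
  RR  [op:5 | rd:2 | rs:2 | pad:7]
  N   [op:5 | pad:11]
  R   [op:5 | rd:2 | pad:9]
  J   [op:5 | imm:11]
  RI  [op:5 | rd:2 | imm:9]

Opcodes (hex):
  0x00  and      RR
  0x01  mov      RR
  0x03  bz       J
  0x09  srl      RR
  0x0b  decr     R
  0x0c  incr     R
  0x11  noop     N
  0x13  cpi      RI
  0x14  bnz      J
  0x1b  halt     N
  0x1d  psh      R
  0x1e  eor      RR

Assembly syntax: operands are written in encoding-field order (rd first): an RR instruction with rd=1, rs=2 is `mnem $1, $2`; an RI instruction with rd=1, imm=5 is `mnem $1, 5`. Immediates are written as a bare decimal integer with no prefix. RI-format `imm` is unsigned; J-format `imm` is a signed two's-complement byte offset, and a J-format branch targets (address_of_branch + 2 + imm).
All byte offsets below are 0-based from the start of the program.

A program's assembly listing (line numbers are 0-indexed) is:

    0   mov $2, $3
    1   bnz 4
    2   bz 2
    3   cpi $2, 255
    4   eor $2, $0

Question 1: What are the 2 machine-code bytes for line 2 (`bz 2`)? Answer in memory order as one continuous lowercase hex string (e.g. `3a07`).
line 2 (bz): pack op=0x3:5|imm=2:11 = 0x1802; big→ 18 02

1802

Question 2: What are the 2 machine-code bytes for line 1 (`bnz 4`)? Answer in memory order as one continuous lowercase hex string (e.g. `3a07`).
L1: bnz op=0x14:5|imm=4:11 ⇒ 0xa004 ⇒ big a0 04

a004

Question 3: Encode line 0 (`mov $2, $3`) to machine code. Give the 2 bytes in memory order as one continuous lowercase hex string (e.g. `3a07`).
0d80

0. mov fields op=0x1:5|rd=2:2|rs=3:2|pad=0:7 → word 0d80h → 0d 80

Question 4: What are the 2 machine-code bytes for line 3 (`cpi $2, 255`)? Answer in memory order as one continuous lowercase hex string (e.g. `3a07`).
L3: cpi op=0x13:5|rd=2:2|imm=255:9 ⇒ 0x9cff ⇒ big 9c ff

9cff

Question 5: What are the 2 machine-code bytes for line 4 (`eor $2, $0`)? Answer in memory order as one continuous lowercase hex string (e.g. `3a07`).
line 4 (eor): pack op=0x1e:5|rd=2:2|rs=0:2|pad=0:7 = 0xf400; big→ f4 00

f400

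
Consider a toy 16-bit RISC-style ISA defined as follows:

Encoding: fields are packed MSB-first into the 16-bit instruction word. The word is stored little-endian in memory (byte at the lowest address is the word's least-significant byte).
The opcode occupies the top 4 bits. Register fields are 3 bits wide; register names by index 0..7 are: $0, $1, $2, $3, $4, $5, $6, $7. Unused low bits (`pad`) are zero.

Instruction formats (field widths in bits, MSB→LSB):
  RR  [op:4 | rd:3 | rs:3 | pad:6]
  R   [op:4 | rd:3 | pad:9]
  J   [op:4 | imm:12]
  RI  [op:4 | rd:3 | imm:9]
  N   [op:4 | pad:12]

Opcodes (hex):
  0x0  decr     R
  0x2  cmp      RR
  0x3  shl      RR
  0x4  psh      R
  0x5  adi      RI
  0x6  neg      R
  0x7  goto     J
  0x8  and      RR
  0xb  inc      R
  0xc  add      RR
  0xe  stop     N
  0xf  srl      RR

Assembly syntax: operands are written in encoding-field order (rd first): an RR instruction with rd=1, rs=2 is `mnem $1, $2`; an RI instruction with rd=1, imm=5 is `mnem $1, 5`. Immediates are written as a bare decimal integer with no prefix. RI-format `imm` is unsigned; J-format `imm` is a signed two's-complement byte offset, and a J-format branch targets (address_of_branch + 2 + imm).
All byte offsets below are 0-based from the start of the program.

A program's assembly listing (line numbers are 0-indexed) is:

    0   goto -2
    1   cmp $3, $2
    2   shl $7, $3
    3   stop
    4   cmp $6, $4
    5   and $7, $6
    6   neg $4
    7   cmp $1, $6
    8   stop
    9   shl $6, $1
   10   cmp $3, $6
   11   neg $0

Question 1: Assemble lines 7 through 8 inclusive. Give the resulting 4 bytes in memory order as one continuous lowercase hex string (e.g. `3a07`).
7. cmp fields op=0x2:4|rd=1:3|rs=6:3|pad=0:6 → word 2380h → 80 23
8. stop fields op=0xe:4|pad=0:12 → word e000h → 00 e0

802300e0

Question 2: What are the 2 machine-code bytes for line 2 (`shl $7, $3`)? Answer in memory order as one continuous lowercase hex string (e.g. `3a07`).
L2: shl op=0x3:4|rd=7:3|rs=3:3|pad=0:6 ⇒ 0x3ec0 ⇒ little c0 3e

c03e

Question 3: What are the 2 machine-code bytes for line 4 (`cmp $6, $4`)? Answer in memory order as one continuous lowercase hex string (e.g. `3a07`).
002d

line 4 (cmp): pack op=0x2:4|rd=6:3|rs=4:3|pad=0:6 = 0x2d00; little→ 00 2d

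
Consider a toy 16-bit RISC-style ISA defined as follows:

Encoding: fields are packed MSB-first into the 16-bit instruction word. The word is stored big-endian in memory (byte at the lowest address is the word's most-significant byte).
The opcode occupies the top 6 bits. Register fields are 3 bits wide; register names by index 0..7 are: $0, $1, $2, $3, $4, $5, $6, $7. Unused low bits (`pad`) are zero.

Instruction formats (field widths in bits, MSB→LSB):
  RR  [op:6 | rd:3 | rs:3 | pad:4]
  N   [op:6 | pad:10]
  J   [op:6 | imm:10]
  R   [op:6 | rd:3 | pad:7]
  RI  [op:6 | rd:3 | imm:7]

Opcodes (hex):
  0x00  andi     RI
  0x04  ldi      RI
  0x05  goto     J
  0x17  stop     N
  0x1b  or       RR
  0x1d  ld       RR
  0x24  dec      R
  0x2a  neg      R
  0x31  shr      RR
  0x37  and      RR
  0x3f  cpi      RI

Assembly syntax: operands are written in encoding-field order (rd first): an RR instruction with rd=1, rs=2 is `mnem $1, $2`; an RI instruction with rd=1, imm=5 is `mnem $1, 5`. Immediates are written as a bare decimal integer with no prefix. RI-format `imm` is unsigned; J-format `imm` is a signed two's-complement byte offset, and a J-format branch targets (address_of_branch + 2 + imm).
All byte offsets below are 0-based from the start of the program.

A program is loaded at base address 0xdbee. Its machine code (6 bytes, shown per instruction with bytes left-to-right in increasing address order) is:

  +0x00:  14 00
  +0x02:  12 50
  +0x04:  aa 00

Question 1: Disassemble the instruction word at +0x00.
@+00  big-endian(14 00) = 0x1400
  top 6b → 0x5 → goto [J]
  [9:0] imm=0 = 0

goto 0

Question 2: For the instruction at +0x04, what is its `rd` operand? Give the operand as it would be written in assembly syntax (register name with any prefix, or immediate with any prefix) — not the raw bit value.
$4

[04] aa 00 → 0xaa00
  top 6b → 0x2a → neg [R]
  [9:7] rd=4 = $4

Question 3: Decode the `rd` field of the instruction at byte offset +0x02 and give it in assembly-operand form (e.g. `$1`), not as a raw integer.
@+02  big-endian(12 50) = 0x1250
  op=0x1250>>10=0x4 ⇒ ldi (RI)
  [9:7] rd=4 = $4
  [6:0] imm=80 = 80

$4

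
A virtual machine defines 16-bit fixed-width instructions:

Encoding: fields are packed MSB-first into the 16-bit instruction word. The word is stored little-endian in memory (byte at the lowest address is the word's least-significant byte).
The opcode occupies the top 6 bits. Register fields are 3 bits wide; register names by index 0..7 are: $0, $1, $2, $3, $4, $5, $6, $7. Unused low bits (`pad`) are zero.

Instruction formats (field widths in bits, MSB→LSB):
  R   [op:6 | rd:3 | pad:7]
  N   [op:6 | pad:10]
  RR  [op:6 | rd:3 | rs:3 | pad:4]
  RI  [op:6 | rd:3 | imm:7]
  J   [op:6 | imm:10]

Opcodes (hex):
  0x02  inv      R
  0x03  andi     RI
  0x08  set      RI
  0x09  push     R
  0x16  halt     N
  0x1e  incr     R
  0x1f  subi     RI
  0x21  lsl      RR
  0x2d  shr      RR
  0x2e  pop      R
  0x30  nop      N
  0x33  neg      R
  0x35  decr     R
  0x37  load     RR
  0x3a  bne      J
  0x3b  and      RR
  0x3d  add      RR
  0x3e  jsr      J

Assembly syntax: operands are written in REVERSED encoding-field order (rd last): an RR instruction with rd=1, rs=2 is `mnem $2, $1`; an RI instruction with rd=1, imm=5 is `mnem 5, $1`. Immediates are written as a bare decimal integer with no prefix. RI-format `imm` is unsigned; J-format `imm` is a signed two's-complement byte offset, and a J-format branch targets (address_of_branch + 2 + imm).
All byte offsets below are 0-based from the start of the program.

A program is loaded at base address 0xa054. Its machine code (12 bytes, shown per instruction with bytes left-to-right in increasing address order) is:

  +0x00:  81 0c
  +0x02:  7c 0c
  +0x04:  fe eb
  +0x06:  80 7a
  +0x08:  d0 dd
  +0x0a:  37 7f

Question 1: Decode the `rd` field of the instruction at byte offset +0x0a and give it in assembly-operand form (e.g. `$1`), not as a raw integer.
$6

[0a] 37 7f → 0x7f37
  opcode bits[15:10]=0x1f: subi/RI
  [9:7] rd=6 = $6
  [6:0] imm=55 = 55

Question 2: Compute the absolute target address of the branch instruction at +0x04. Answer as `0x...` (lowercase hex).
0xa058

+0x04: fe eb ⇒ word 0xebfe (little)
  opcode bits[15:10]=0x3a: bne/J
  [9:0] imm=1022 (s10→-2) = -2
  target = base 0xa054 + off 0x04 + 2 + imm -2 = 0xa058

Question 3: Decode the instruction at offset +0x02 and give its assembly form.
andi 124, $0

off 0x02: read 7c 0c as little → 0x0c7c
  opcode bits[15:10]=0x3: andi/RI
  [9:7] rd=0 = $0
  [6:0] imm=124 = 124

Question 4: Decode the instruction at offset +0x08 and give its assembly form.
[08] d0 dd → 0xddd0
  opcode bits[15:10]=0x37: load/RR
  rd@[9:7]=0x3 ⇒ $3
  rs@[6:4]=0x5 ⇒ $5

load $5, $3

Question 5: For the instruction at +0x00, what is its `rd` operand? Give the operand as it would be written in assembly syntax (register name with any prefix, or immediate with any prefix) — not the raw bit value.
$1

+0x00: 81 0c ⇒ word 0x0c81 (little)
  top 6b → 0x3 → andi [RI]
  rd: (w>>7)&0x7=0x1 → $1
  imm: (w>>0)&0x7f=0x1 → 1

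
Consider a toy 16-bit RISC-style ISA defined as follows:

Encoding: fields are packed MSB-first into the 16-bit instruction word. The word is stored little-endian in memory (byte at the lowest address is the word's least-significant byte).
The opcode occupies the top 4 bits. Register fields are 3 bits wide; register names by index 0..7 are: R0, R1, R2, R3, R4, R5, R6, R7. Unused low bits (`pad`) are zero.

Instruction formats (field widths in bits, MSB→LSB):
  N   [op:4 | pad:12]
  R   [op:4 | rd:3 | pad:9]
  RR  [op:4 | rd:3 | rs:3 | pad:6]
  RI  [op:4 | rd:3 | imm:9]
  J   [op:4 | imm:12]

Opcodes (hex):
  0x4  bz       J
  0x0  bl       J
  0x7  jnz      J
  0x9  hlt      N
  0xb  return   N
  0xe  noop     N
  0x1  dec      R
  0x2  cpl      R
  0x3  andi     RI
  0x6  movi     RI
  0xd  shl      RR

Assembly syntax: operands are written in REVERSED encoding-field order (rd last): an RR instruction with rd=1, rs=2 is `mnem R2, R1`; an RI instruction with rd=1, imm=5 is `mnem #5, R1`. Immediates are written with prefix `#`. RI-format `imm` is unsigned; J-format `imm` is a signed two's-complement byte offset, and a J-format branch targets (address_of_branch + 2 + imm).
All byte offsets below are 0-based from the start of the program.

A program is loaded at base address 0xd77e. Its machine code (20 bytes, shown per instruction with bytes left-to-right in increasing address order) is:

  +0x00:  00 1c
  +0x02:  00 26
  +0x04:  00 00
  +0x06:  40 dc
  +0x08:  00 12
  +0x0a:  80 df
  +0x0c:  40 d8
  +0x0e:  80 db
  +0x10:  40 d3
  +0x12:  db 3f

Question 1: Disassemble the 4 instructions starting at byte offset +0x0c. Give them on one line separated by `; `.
@+0c  little-endian(40 d8) = 0xd840
  top 4b → 0xd → shl [RR]
  [11:9] rd=4 = R4
  [8:6] rs=1 = R1
@+0e  little-endian(80 db) = 0xdb80
  top 4b → 0xd → shl [RR]
  [11:9] rd=5 = R5
  [8:6] rs=6 = R6
@+10  little-endian(40 d3) = 0xd340
  top 4b → 0xd → shl [RR]
  [11:9] rd=1 = R1
  [8:6] rs=5 = R5
@+12  little-endian(db 3f) = 0x3fdb
  top 4b → 0x3 → andi [RI]
  [11:9] rd=7 = R7
  [8:0] imm=475 = #475

shl R1, R4; shl R6, R5; shl R5, R1; andi #475, R7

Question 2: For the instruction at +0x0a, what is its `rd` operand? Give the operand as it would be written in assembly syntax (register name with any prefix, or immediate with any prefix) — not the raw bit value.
+0x0a: 80 df ⇒ word 0xdf80 (little)
  opcode bits[15:12]=0xd: shl/RR
  rd: (w>>9)&0x7=0x7 → R7
  rs: (w>>6)&0x7=0x6 → R6

R7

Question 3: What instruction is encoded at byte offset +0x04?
[04] 00 00 → 0x0000
  top 4b → 0x0 → bl [J]
  [11:0] imm=0 = #0

bl #0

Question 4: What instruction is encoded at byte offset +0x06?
shl R1, R6

+0x06: 40 dc ⇒ word 0xdc40 (little)
  opcode bits[15:12]=0xd: shl/RR
  rd@[11:9]=0x6 ⇒ R6
  rs@[8:6]=0x1 ⇒ R1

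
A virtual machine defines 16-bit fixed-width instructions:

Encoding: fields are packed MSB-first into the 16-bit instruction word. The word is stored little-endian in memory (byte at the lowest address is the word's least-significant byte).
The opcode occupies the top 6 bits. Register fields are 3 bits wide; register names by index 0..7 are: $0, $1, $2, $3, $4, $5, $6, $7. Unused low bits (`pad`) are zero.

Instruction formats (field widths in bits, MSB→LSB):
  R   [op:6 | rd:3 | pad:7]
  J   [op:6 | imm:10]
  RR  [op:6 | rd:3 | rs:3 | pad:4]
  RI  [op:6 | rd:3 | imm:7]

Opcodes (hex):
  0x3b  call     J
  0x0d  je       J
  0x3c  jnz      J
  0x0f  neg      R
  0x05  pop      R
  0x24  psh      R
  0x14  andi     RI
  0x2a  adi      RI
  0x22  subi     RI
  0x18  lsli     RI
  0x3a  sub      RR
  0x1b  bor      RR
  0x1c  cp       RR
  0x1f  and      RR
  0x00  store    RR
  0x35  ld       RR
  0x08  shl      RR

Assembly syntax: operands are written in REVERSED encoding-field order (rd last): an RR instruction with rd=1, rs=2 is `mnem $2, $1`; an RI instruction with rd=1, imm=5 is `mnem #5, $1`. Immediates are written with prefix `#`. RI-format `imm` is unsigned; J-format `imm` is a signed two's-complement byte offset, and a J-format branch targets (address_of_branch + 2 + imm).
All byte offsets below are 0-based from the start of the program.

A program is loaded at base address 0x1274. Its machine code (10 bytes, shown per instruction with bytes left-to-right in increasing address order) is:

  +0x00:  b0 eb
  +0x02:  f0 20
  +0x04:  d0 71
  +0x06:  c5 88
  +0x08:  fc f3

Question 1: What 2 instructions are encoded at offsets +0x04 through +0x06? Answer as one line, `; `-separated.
@+04  little-endian(d0 71) = 0x71d0
  top 6b → 0x1c → cp [RR]
  [9:7] rd=3 = $3
  [6:4] rs=5 = $5
@+06  little-endian(c5 88) = 0x88c5
  top 6b → 0x22 → subi [RI]
  [9:7] rd=1 = $1
  [6:0] imm=69 = #69

cp $5, $3; subi #69, $1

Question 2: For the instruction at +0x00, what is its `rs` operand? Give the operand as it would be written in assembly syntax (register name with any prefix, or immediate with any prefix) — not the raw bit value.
$3

@+00  little-endian(b0 eb) = 0xebb0
  top 6b → 0x3a → sub [RR]
  rd: (w>>7)&0x7=0x7 → $7
  rs: (w>>4)&0x7=0x3 → $3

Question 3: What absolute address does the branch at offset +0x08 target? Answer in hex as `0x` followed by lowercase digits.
0x127a

+0x08: fc f3 ⇒ word 0xf3fc (little)
  top 6b → 0x3c → jnz [J]
  [9:0] imm=1020 (s10→-4) = #-4
  target = base 0x1274 + off 0x08 + 2 + imm -4 = 0x127a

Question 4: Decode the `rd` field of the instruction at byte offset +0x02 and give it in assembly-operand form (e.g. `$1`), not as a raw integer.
$1

[02] f0 20 → 0x20f0
  opcode bits[15:10]=0x8: shl/RR
  rd: (w>>7)&0x7=0x1 → $1
  rs: (w>>4)&0x7=0x7 → $7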